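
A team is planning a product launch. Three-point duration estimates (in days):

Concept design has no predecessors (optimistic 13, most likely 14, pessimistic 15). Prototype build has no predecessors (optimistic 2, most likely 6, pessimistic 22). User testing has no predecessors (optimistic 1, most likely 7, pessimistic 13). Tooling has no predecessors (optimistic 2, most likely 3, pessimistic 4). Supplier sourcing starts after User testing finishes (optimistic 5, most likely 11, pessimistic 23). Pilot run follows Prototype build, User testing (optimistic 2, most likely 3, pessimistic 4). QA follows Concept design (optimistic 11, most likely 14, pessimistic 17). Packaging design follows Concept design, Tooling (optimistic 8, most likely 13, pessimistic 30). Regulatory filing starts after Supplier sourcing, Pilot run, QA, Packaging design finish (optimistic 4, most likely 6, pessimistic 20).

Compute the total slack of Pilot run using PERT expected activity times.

18 days

te_Concept design = (13 + 4·14 + 15)/6 = 84/6 = 14
te_Prototype build = (2 + 4·6 + 22)/6 = 48/6 = 8
te_User testing = (1 + 4·7 + 13)/6 = 42/6 = 7
te_Tooling = (2 + 4·3 + 4)/6 = 18/6 = 3
te_Supplier sourcing = (5 + 4·11 + 23)/6 = 72/6 = 12
te_Pilot run = (2 + 4·3 + 4)/6 = 18/6 = 3
te_QA = (11 + 4·14 + 17)/6 = 84/6 = 14
te_Packaging design = (8 + 4·13 + 30)/6 = 90/6 = 15
te_Regulatory filing = (4 + 4·6 + 20)/6 = 48/6 = 8

Forward pass:
ES_Concept design = 0; EF_Concept design = 14
ES_Prototype build = 0; EF_Prototype build = 8
ES_User testing = 0; EF_User testing = 7
ES_Tooling = 0; EF_Tooling = 3
ES_Supplier sourcing = 7; EF_Supplier sourcing = 7+12 = 19
ES_Pilot run = max(EF_Prototype build=8, EF_User testing=7) = 8; EF_Pilot run = 8+3 = 11
ES_QA = 14; EF_QA = 14+14 = 28
ES_Packaging design = max(EF_Concept design=14, EF_Tooling=3) = 14; EF_Packaging design = 14+15 = 29
ES_Regulatory filing = max(EF_Supplier sourcing=19, EF_Pilot run=11, EF_QA=28, EF_Packaging design=29) = 29; EF_Regulatory filing = 29+8 = 37
Expected project duration μ = 37 days. Critical path: Concept design → Packaging design → Regulatory filing.

Backward pass:
LF_Regulatory filing = 37; LS_Regulatory filing = 37−8 = 29
LF_Packaging design = LS_Regulatory filing = 29; LS_Packaging design = 29−15 = 14
LF_QA = LS_Regulatory filing = 29; LS_QA = 29−14 = 15
LF_Pilot run = LS_Regulatory filing = 29; LS_Pilot run = 29−3 = 26
LF_Supplier sourcing = LS_Regulatory filing = 29; LS_Supplier sourcing = 29−12 = 17
LF_Tooling = LS_Packaging design = 14; LS_Tooling = 14−3 = 11
LF_User testing = min(LS_Supplier sourcing=17, LS_Pilot run=26) = 17; LS_User testing = 17−7 = 10
LF_Prototype build = LS_Pilot run = 26; LS_Prototype build = 26−8 = 18
LF_Concept design = min(LS_QA=15, LS_Packaging design=14) = 14; LS_Concept design = 14−14 = 0
Slack_Pilot run = LS_Pilot run − ES_Pilot run = 26 − 8 = 18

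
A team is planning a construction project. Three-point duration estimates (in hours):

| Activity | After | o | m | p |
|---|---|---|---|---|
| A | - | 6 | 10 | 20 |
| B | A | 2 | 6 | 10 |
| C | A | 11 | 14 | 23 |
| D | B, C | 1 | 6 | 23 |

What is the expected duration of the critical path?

34 hours

te_A = (6 + 4·10 + 20)/6 = 66/6 = 11
te_B = (2 + 4·6 + 10)/6 = 36/6 = 6
te_C = (11 + 4·14 + 23)/6 = 90/6 = 15
te_D = (1 + 4·6 + 23)/6 = 48/6 = 8

Forward pass:
ES_A = 0; EF_A = 11
ES_B = 11; EF_B = 11+6 = 17
ES_C = 11; EF_C = 11+15 = 26
ES_D = max(EF_B=17, EF_C=26) = 26; EF_D = 26+8 = 34
Expected project duration μ = 34 hours. Critical path: A → C → D.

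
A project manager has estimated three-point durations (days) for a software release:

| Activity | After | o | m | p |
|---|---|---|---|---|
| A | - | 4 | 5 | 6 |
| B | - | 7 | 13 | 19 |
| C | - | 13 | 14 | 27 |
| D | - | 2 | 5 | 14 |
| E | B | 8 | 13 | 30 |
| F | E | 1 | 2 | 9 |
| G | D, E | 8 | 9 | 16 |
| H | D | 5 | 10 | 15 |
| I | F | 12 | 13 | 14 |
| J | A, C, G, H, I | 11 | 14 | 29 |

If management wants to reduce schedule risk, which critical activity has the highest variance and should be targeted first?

E

te_A = (4 + 4·5 + 6)/6 = 30/6 = 5; σ²_A = ((6−4)/6)² = 0.111
te_B = (7 + 4·13 + 19)/6 = 78/6 = 13; σ²_B = ((19−7)/6)² = 4.000
te_C = (13 + 4·14 + 27)/6 = 96/6 = 16; σ²_C = ((27−13)/6)² = 5.444
te_D = (2 + 4·5 + 14)/6 = 36/6 = 6; σ²_D = ((14−2)/6)² = 4.000
te_E = (8 + 4·13 + 30)/6 = 90/6 = 15; σ²_E = ((30−8)/6)² = 13.444
te_F = (1 + 4·2 + 9)/6 = 18/6 = 3; σ²_F = ((9−1)/6)² = 1.778
te_G = (8 + 4·9 + 16)/6 = 60/6 = 10; σ²_G = ((16−8)/6)² = 1.778
te_H = (5 + 4·10 + 15)/6 = 60/6 = 10; σ²_H = ((15−5)/6)² = 2.778
te_I = (12 + 4·13 + 14)/6 = 78/6 = 13; σ²_I = ((14−12)/6)² = 0.111
te_J = (11 + 4·14 + 29)/6 = 96/6 = 16; σ²_J = ((29−11)/6)² = 9.000

Forward pass:
ES_A = 0; EF_A = 5
ES_B = 0; EF_B = 13
ES_C = 0; EF_C = 16
ES_D = 0; EF_D = 6
ES_E = 13; EF_E = 13+15 = 28
ES_F = 28; EF_F = 28+3 = 31
ES_G = max(EF_D=6, EF_E=28) = 28; EF_G = 28+10 = 38
ES_H = 6; EF_H = 6+10 = 16
ES_I = 31; EF_I = 31+13 = 44
ES_J = max(EF_A=5, EF_C=16, EF_G=38, EF_H=16, EF_I=44) = 44; EF_J = 44+16 = 60
Expected project duration μ = 60 days. Critical path: B → E → F → I → J.

Variances on critical path: σ²_B=4.000, σ²_E=13.444, σ²_F=1.778, σ²_I=0.111, σ²_J=9.000.
Largest is σ²_E = 13.444.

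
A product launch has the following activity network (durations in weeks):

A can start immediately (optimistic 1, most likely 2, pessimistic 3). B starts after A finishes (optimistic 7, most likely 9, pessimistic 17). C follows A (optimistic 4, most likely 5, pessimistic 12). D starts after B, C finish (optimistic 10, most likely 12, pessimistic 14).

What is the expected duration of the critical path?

te_A = (1 + 4·2 + 3)/6 = 12/6 = 2
te_B = (7 + 4·9 + 17)/6 = 60/6 = 10
te_C = (4 + 4·5 + 12)/6 = 36/6 = 6
te_D = (10 + 4·12 + 14)/6 = 72/6 = 12

Forward pass:
ES_A = 0; EF_A = 2
ES_B = 2; EF_B = 2+10 = 12
ES_C = 2; EF_C = 2+6 = 8
ES_D = max(EF_B=12, EF_C=8) = 12; EF_D = 12+12 = 24
Expected project duration μ = 24 weeks. Critical path: A → B → D.

24 weeks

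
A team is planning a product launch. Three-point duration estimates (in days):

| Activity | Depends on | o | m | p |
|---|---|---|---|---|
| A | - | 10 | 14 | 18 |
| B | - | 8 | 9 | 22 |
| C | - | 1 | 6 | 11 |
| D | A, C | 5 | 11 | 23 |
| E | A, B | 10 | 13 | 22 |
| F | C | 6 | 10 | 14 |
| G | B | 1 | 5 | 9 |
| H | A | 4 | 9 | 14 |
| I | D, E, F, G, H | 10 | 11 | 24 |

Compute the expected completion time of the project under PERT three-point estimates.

te_A = (10 + 4·14 + 18)/6 = 84/6 = 14
te_B = (8 + 4·9 + 22)/6 = 66/6 = 11
te_C = (1 + 4·6 + 11)/6 = 36/6 = 6
te_D = (5 + 4·11 + 23)/6 = 72/6 = 12
te_E = (10 + 4·13 + 22)/6 = 84/6 = 14
te_F = (6 + 4·10 + 14)/6 = 60/6 = 10
te_G = (1 + 4·5 + 9)/6 = 30/6 = 5
te_H = (4 + 4·9 + 14)/6 = 54/6 = 9
te_I = (10 + 4·11 + 24)/6 = 78/6 = 13

Forward pass:
ES_A = 0; EF_A = 14
ES_B = 0; EF_B = 11
ES_C = 0; EF_C = 6
ES_D = max(EF_A=14, EF_C=6) = 14; EF_D = 14+12 = 26
ES_E = max(EF_A=14, EF_B=11) = 14; EF_E = 14+14 = 28
ES_F = 6; EF_F = 6+10 = 16
ES_G = 11; EF_G = 11+5 = 16
ES_H = 14; EF_H = 14+9 = 23
ES_I = max(EF_D=26, EF_E=28, EF_F=16, EF_G=16, EF_H=23) = 28; EF_I = 28+13 = 41
Expected project duration μ = 41 days. Critical path: A → E → I.

41 days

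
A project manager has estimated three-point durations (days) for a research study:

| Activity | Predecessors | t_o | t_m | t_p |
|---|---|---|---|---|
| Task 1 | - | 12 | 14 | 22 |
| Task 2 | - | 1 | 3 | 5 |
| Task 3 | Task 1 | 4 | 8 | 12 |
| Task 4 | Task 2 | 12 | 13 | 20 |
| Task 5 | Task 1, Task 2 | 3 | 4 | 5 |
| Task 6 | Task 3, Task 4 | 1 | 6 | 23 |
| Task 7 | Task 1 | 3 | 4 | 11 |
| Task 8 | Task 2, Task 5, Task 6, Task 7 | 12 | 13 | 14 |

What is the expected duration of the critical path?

44 days

te_Task 1 = (12 + 4·14 + 22)/6 = 90/6 = 15
te_Task 2 = (1 + 4·3 + 5)/6 = 18/6 = 3
te_Task 3 = (4 + 4·8 + 12)/6 = 48/6 = 8
te_Task 4 = (12 + 4·13 + 20)/6 = 84/6 = 14
te_Task 5 = (3 + 4·4 + 5)/6 = 24/6 = 4
te_Task 6 = (1 + 4·6 + 23)/6 = 48/6 = 8
te_Task 7 = (3 + 4·4 + 11)/6 = 30/6 = 5
te_Task 8 = (12 + 4·13 + 14)/6 = 78/6 = 13

Forward pass:
ES_Task 1 = 0; EF_Task 1 = 15
ES_Task 2 = 0; EF_Task 2 = 3
ES_Task 3 = 15; EF_Task 3 = 15+8 = 23
ES_Task 4 = 3; EF_Task 4 = 3+14 = 17
ES_Task 5 = max(EF_Task 1=15, EF_Task 2=3) = 15; EF_Task 5 = 15+4 = 19
ES_Task 6 = max(EF_Task 3=23, EF_Task 4=17) = 23; EF_Task 6 = 23+8 = 31
ES_Task 7 = 15; EF_Task 7 = 15+5 = 20
ES_Task 8 = max(EF_Task 2=3, EF_Task 5=19, EF_Task 6=31, EF_Task 7=20) = 31; EF_Task 8 = 31+13 = 44
Expected project duration μ = 44 days. Critical path: Task 1 → Task 3 → Task 6 → Task 8.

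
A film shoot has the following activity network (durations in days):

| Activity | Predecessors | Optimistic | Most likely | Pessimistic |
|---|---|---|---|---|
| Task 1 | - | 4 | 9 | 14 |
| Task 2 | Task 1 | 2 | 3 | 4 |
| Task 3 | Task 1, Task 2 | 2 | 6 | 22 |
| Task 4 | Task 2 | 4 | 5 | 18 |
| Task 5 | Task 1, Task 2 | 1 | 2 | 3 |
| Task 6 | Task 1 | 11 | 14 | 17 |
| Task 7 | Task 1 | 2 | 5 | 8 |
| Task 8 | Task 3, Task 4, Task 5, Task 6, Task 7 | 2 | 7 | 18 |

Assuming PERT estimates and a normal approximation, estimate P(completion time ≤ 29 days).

0.272

te_Task 1 = (4 + 4·9 + 14)/6 = 54/6 = 9; σ²_Task 1 = ((14−4)/6)² = 2.778
te_Task 2 = (2 + 4·3 + 4)/6 = 18/6 = 3; σ²_Task 2 = ((4−2)/6)² = 0.111
te_Task 3 = (2 + 4·6 + 22)/6 = 48/6 = 8; σ²_Task 3 = ((22−2)/6)² = 11.111
te_Task 4 = (4 + 4·5 + 18)/6 = 42/6 = 7; σ²_Task 4 = ((18−4)/6)² = 5.444
te_Task 5 = (1 + 4·2 + 3)/6 = 12/6 = 2; σ²_Task 5 = ((3−1)/6)² = 0.111
te_Task 6 = (11 + 4·14 + 17)/6 = 84/6 = 14; σ²_Task 6 = ((17−11)/6)² = 1.000
te_Task 7 = (2 + 4·5 + 8)/6 = 30/6 = 5; σ²_Task 7 = ((8−2)/6)² = 1.000
te_Task 8 = (2 + 4·7 + 18)/6 = 48/6 = 8; σ²_Task 8 = ((18−2)/6)² = 7.111

Forward pass:
ES_Task 1 = 0; EF_Task 1 = 9
ES_Task 2 = 9; EF_Task 2 = 9+3 = 12
ES_Task 3 = max(EF_Task 1=9, EF_Task 2=12) = 12; EF_Task 3 = 12+8 = 20
ES_Task 4 = 12; EF_Task 4 = 12+7 = 19
ES_Task 5 = max(EF_Task 1=9, EF_Task 2=12) = 12; EF_Task 5 = 12+2 = 14
ES_Task 6 = 9; EF_Task 6 = 9+14 = 23
ES_Task 7 = 9; EF_Task 7 = 9+5 = 14
ES_Task 8 = max(EF_Task 3=20, EF_Task 4=19, EF_Task 5=14, EF_Task 6=23, EF_Task 7=14) = 23; EF_Task 8 = 23+8 = 31
Expected project duration μ = 31 days. Critical path: Task 1 → Task 6 → Task 8.

Variance along critical path = 2.778 + 1.000 + 7.111 = 10.889; σ = √10.889 = 3.300 days.
Z = (29 − 31) / 3.300 = -0.606
P(T ≤ 29) = Φ(-0.606) ≈ 0.272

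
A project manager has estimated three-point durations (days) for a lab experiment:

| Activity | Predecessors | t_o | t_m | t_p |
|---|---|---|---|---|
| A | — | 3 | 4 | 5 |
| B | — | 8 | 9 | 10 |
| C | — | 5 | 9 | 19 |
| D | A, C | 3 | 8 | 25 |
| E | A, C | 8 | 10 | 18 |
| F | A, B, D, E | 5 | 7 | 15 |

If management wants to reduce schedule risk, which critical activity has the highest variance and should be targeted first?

C

te_A = (3 + 4·4 + 5)/6 = 24/6 = 4; σ²_A = ((5−3)/6)² = 0.111
te_B = (8 + 4·9 + 10)/6 = 54/6 = 9; σ²_B = ((10−8)/6)² = 0.111
te_C = (5 + 4·9 + 19)/6 = 60/6 = 10; σ²_C = ((19−5)/6)² = 5.444
te_D = (3 + 4·8 + 25)/6 = 60/6 = 10; σ²_D = ((25−3)/6)² = 13.444
te_E = (8 + 4·10 + 18)/6 = 66/6 = 11; σ²_E = ((18−8)/6)² = 2.778
te_F = (5 + 4·7 + 15)/6 = 48/6 = 8; σ²_F = ((15−5)/6)² = 2.778

Forward pass:
ES_A = 0; EF_A = 4
ES_B = 0; EF_B = 9
ES_C = 0; EF_C = 10
ES_D = max(EF_A=4, EF_C=10) = 10; EF_D = 10+10 = 20
ES_E = max(EF_A=4, EF_C=10) = 10; EF_E = 10+11 = 21
ES_F = max(EF_A=4, EF_B=9, EF_D=20, EF_E=21) = 21; EF_F = 21+8 = 29
Expected project duration μ = 29 days. Critical path: C → E → F.

Variances on critical path: σ²_C=5.444, σ²_E=2.778, σ²_F=2.778.
Largest is σ²_C = 5.444.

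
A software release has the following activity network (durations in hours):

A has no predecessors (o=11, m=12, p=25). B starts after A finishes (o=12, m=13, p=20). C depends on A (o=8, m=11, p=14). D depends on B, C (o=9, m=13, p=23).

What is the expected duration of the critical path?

42 hours

te_A = (11 + 4·12 + 25)/6 = 84/6 = 14
te_B = (12 + 4·13 + 20)/6 = 84/6 = 14
te_C = (8 + 4·11 + 14)/6 = 66/6 = 11
te_D = (9 + 4·13 + 23)/6 = 84/6 = 14

Forward pass:
ES_A = 0; EF_A = 14
ES_B = 14; EF_B = 14+14 = 28
ES_C = 14; EF_C = 14+11 = 25
ES_D = max(EF_B=28, EF_C=25) = 28; EF_D = 28+14 = 42
Expected project duration μ = 42 hours. Critical path: A → B → D.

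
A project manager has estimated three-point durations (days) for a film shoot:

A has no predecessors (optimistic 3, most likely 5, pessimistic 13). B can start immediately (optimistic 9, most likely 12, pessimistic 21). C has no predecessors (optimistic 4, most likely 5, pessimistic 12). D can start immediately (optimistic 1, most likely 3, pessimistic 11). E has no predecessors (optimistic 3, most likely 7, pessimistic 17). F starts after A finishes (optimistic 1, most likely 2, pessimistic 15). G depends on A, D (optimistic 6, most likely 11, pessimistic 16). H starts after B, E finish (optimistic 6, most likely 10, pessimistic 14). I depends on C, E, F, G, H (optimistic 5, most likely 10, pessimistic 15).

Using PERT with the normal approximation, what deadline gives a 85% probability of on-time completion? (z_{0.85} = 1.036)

36.0 days

te_A = (3 + 4·5 + 13)/6 = 36/6 = 6; σ²_A = ((13−3)/6)² = 2.778
te_B = (9 + 4·12 + 21)/6 = 78/6 = 13; σ²_B = ((21−9)/6)² = 4.000
te_C = (4 + 4·5 + 12)/6 = 36/6 = 6; σ²_C = ((12−4)/6)² = 1.778
te_D = (1 + 4·3 + 11)/6 = 24/6 = 4; σ²_D = ((11−1)/6)² = 2.778
te_E = (3 + 4·7 + 17)/6 = 48/6 = 8; σ²_E = ((17−3)/6)² = 5.444
te_F = (1 + 4·2 + 15)/6 = 24/6 = 4; σ²_F = ((15−1)/6)² = 5.444
te_G = (6 + 4·11 + 16)/6 = 66/6 = 11; σ²_G = ((16−6)/6)² = 2.778
te_H = (6 + 4·10 + 14)/6 = 60/6 = 10; σ²_H = ((14−6)/6)² = 1.778
te_I = (5 + 4·10 + 15)/6 = 60/6 = 10; σ²_I = ((15−5)/6)² = 2.778

Forward pass:
ES_A = 0; EF_A = 6
ES_B = 0; EF_B = 13
ES_C = 0; EF_C = 6
ES_D = 0; EF_D = 4
ES_E = 0; EF_E = 8
ES_F = 6; EF_F = 6+4 = 10
ES_G = max(EF_A=6, EF_D=4) = 6; EF_G = 6+11 = 17
ES_H = max(EF_B=13, EF_E=8) = 13; EF_H = 13+10 = 23
ES_I = max(EF_C=6, EF_E=8, EF_F=10, EF_G=17, EF_H=23) = 23; EF_I = 23+10 = 33
Expected project duration μ = 33 days. Critical path: B → H → I.

Variance along critical path = 4.000 + 1.778 + 2.778 = 8.556; σ = 2.925 days.
D = μ + z·σ = 33 + 1.036·2.925 = 36.0 days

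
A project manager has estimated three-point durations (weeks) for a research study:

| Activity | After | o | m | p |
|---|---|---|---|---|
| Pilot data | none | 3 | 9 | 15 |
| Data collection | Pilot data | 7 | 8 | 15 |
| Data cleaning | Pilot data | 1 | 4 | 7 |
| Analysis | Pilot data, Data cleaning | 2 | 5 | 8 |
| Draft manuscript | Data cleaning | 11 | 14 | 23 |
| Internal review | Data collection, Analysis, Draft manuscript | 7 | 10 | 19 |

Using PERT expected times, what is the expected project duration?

39 weeks

te_Pilot data = (3 + 4·9 + 15)/6 = 54/6 = 9
te_Data collection = (7 + 4·8 + 15)/6 = 54/6 = 9
te_Data cleaning = (1 + 4·4 + 7)/6 = 24/6 = 4
te_Analysis = (2 + 4·5 + 8)/6 = 30/6 = 5
te_Draft manuscript = (11 + 4·14 + 23)/6 = 90/6 = 15
te_Internal review = (7 + 4·10 + 19)/6 = 66/6 = 11

Forward pass:
ES_Pilot data = 0; EF_Pilot data = 9
ES_Data collection = 9; EF_Data collection = 9+9 = 18
ES_Data cleaning = 9; EF_Data cleaning = 9+4 = 13
ES_Analysis = max(EF_Pilot data=9, EF_Data cleaning=13) = 13; EF_Analysis = 13+5 = 18
ES_Draft manuscript = 13; EF_Draft manuscript = 13+15 = 28
ES_Internal review = max(EF_Data collection=18, EF_Analysis=18, EF_Draft manuscript=28) = 28; EF_Internal review = 28+11 = 39
Expected project duration μ = 39 weeks. Critical path: Pilot data → Data cleaning → Draft manuscript → Internal review.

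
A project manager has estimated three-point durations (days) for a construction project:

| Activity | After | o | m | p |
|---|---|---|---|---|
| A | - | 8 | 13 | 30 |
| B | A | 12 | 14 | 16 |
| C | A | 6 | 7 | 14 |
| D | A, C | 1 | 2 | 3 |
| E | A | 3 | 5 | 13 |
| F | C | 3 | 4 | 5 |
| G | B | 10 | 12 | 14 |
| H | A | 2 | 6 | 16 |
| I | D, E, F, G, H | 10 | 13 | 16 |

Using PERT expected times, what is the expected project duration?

54 days

te_A = (8 + 4·13 + 30)/6 = 90/6 = 15
te_B = (12 + 4·14 + 16)/6 = 84/6 = 14
te_C = (6 + 4·7 + 14)/6 = 48/6 = 8
te_D = (1 + 4·2 + 3)/6 = 12/6 = 2
te_E = (3 + 4·5 + 13)/6 = 36/6 = 6
te_F = (3 + 4·4 + 5)/6 = 24/6 = 4
te_G = (10 + 4·12 + 14)/6 = 72/6 = 12
te_H = (2 + 4·6 + 16)/6 = 42/6 = 7
te_I = (10 + 4·13 + 16)/6 = 78/6 = 13

Forward pass:
ES_A = 0; EF_A = 15
ES_B = 15; EF_B = 15+14 = 29
ES_C = 15; EF_C = 15+8 = 23
ES_D = max(EF_A=15, EF_C=23) = 23; EF_D = 23+2 = 25
ES_E = 15; EF_E = 15+6 = 21
ES_F = 23; EF_F = 23+4 = 27
ES_G = 29; EF_G = 29+12 = 41
ES_H = 15; EF_H = 15+7 = 22
ES_I = max(EF_D=25, EF_E=21, EF_F=27, EF_G=41, EF_H=22) = 41; EF_I = 41+13 = 54
Expected project duration μ = 54 days. Critical path: A → B → G → I.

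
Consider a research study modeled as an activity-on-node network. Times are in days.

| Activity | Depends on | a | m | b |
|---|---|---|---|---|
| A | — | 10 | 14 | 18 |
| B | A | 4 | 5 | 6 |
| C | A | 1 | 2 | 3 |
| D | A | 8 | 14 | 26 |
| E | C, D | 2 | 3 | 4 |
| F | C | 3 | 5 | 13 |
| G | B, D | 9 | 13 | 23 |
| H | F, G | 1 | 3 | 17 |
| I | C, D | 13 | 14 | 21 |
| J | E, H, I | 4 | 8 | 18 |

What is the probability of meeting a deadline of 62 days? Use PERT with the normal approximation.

te_A = (10 + 4·14 + 18)/6 = 84/6 = 14; σ²_A = ((18−10)/6)² = 1.778
te_B = (4 + 4·5 + 6)/6 = 30/6 = 5; σ²_B = ((6−4)/6)² = 0.111
te_C = (1 + 4·2 + 3)/6 = 12/6 = 2; σ²_C = ((3−1)/6)² = 0.111
te_D = (8 + 4·14 + 26)/6 = 90/6 = 15; σ²_D = ((26−8)/6)² = 9.000
te_E = (2 + 4·3 + 4)/6 = 18/6 = 3; σ²_E = ((4−2)/6)² = 0.111
te_F = (3 + 4·5 + 13)/6 = 36/6 = 6; σ²_F = ((13−3)/6)² = 2.778
te_G = (9 + 4·13 + 23)/6 = 84/6 = 14; σ²_G = ((23−9)/6)² = 5.444
te_H = (1 + 4·3 + 17)/6 = 30/6 = 5; σ²_H = ((17−1)/6)² = 7.111
te_I = (13 + 4·14 + 21)/6 = 90/6 = 15; σ²_I = ((21−13)/6)² = 1.778
te_J = (4 + 4·8 + 18)/6 = 54/6 = 9; σ²_J = ((18−4)/6)² = 5.444

Forward pass:
ES_A = 0; EF_A = 14
ES_B = 14; EF_B = 14+5 = 19
ES_C = 14; EF_C = 14+2 = 16
ES_D = 14; EF_D = 14+15 = 29
ES_E = max(EF_C=16, EF_D=29) = 29; EF_E = 29+3 = 32
ES_F = 16; EF_F = 16+6 = 22
ES_G = max(EF_B=19, EF_D=29) = 29; EF_G = 29+14 = 43
ES_H = max(EF_F=22, EF_G=43) = 43; EF_H = 43+5 = 48
ES_I = max(EF_C=16, EF_D=29) = 29; EF_I = 29+15 = 44
ES_J = max(EF_E=32, EF_H=48, EF_I=44) = 48; EF_J = 48+9 = 57
Expected project duration μ = 57 days. Critical path: A → D → G → H → J.

Variance along critical path = 1.778 + 9.000 + 5.444 + 7.111 + 5.444 = 28.778; σ = √28.778 = 5.364 days.
Z = (62 − 57) / 5.364 = 0.932
P(T ≤ 62) = Φ(0.932) ≈ 0.824

0.824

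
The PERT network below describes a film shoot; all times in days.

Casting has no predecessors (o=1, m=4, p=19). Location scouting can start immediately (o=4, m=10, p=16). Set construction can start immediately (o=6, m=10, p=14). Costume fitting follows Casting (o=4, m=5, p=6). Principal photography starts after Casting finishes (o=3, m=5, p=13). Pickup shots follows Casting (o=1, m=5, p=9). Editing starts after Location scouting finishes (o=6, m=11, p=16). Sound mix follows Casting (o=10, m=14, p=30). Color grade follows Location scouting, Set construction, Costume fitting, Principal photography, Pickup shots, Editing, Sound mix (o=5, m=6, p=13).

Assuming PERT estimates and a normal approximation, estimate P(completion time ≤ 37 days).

te_Casting = (1 + 4·4 + 19)/6 = 36/6 = 6; σ²_Casting = ((19−1)/6)² = 9.000
te_Location scouting = (4 + 4·10 + 16)/6 = 60/6 = 10; σ²_Location scouting = ((16−4)/6)² = 4.000
te_Set construction = (6 + 4·10 + 14)/6 = 60/6 = 10; σ²_Set construction = ((14−6)/6)² = 1.778
te_Costume fitting = (4 + 4·5 + 6)/6 = 30/6 = 5; σ²_Costume fitting = ((6−4)/6)² = 0.111
te_Principal photography = (3 + 4·5 + 13)/6 = 36/6 = 6; σ²_Principal photography = ((13−3)/6)² = 2.778
te_Pickup shots = (1 + 4·5 + 9)/6 = 30/6 = 5; σ²_Pickup shots = ((9−1)/6)² = 1.778
te_Editing = (6 + 4·11 + 16)/6 = 66/6 = 11; σ²_Editing = ((16−6)/6)² = 2.778
te_Sound mix = (10 + 4·14 + 30)/6 = 96/6 = 16; σ²_Sound mix = ((30−10)/6)² = 11.111
te_Color grade = (5 + 4·6 + 13)/6 = 42/6 = 7; σ²_Color grade = ((13−5)/6)² = 1.778

Forward pass:
ES_Casting = 0; EF_Casting = 6
ES_Location scouting = 0; EF_Location scouting = 10
ES_Set construction = 0; EF_Set construction = 10
ES_Costume fitting = 6; EF_Costume fitting = 6+5 = 11
ES_Principal photography = 6; EF_Principal photography = 6+6 = 12
ES_Pickup shots = 6; EF_Pickup shots = 6+5 = 11
ES_Editing = 10; EF_Editing = 10+11 = 21
ES_Sound mix = 6; EF_Sound mix = 6+16 = 22
ES_Color grade = max(EF_Location scouting=10, EF_Set construction=10, EF_Costume fitting=11, EF_Principal photography=12, EF_Pickup shots=11, EF_Editing=21, EF_Sound mix=22) = 22; EF_Color grade = 22+7 = 29
Expected project duration μ = 29 days. Critical path: Casting → Sound mix → Color grade.

Variance along critical path = 9.000 + 11.111 + 1.778 = 21.889; σ = √21.889 = 4.679 days.
Z = (37 − 29) / 4.679 = 1.710
P(T ≤ 37) = Φ(1.710) ≈ 0.956

0.956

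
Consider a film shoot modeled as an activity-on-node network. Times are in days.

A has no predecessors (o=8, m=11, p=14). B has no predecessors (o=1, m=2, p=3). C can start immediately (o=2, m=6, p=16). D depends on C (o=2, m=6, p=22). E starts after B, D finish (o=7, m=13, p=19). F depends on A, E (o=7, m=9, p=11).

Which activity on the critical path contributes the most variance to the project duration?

te_A = (8 + 4·11 + 14)/6 = 66/6 = 11; σ²_A = ((14−8)/6)² = 1.000
te_B = (1 + 4·2 + 3)/6 = 12/6 = 2; σ²_B = ((3−1)/6)² = 0.111
te_C = (2 + 4·6 + 16)/6 = 42/6 = 7; σ²_C = ((16−2)/6)² = 5.444
te_D = (2 + 4·6 + 22)/6 = 48/6 = 8; σ²_D = ((22−2)/6)² = 11.111
te_E = (7 + 4·13 + 19)/6 = 78/6 = 13; σ²_E = ((19−7)/6)² = 4.000
te_F = (7 + 4·9 + 11)/6 = 54/6 = 9; σ²_F = ((11−7)/6)² = 0.444

Forward pass:
ES_A = 0; EF_A = 11
ES_B = 0; EF_B = 2
ES_C = 0; EF_C = 7
ES_D = 7; EF_D = 7+8 = 15
ES_E = max(EF_B=2, EF_D=15) = 15; EF_E = 15+13 = 28
ES_F = max(EF_A=11, EF_E=28) = 28; EF_F = 28+9 = 37
Expected project duration μ = 37 days. Critical path: C → D → E → F.

Variances on critical path: σ²_C=5.444, σ²_D=11.111, σ²_E=4.000, σ²_F=0.444.
Largest is σ²_D = 11.111.

D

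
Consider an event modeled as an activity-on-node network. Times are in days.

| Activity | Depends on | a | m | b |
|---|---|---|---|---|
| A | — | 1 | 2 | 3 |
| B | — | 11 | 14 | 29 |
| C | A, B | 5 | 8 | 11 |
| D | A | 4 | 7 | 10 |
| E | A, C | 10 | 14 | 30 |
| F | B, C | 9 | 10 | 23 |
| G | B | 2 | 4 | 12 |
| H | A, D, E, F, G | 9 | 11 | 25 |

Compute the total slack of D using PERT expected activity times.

te_A = (1 + 4·2 + 3)/6 = 12/6 = 2
te_B = (11 + 4·14 + 29)/6 = 96/6 = 16
te_C = (5 + 4·8 + 11)/6 = 48/6 = 8
te_D = (4 + 4·7 + 10)/6 = 42/6 = 7
te_E = (10 + 4·14 + 30)/6 = 96/6 = 16
te_F = (9 + 4·10 + 23)/6 = 72/6 = 12
te_G = (2 + 4·4 + 12)/6 = 30/6 = 5
te_H = (9 + 4·11 + 25)/6 = 78/6 = 13

Forward pass:
ES_A = 0; EF_A = 2
ES_B = 0; EF_B = 16
ES_C = max(EF_A=2, EF_B=16) = 16; EF_C = 16+8 = 24
ES_D = 2; EF_D = 2+7 = 9
ES_E = max(EF_A=2, EF_C=24) = 24; EF_E = 24+16 = 40
ES_F = max(EF_B=16, EF_C=24) = 24; EF_F = 24+12 = 36
ES_G = 16; EF_G = 16+5 = 21
ES_H = max(EF_A=2, EF_D=9, EF_E=40, EF_F=36, EF_G=21) = 40; EF_H = 40+13 = 53
Expected project duration μ = 53 days. Critical path: B → C → E → H.

Backward pass:
LF_H = 53; LS_H = 53−13 = 40
LF_G = LS_H = 40; LS_G = 40−5 = 35
LF_F = LS_H = 40; LS_F = 40−12 = 28
LF_E = LS_H = 40; LS_E = 40−16 = 24
LF_D = LS_H = 40; LS_D = 40−7 = 33
LF_C = min(LS_E=24, LS_F=28) = 24; LS_C = 24−8 = 16
LF_B = min(LS_C=16, LS_F=28, LS_G=35) = 16; LS_B = 16−16 = 0
LF_A = min(LS_C=16, LS_D=33, LS_E=24, LS_H=40) = 16; LS_A = 16−2 = 14
Slack_D = LS_D − ES_D = 33 − 2 = 31

31 days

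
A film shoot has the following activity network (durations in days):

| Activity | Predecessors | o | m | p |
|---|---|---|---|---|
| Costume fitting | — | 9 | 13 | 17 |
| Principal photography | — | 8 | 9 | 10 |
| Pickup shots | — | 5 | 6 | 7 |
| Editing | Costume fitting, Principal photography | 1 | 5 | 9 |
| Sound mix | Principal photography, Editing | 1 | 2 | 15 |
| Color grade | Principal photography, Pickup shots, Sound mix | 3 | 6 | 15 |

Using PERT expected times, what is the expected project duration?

te_Costume fitting = (9 + 4·13 + 17)/6 = 78/6 = 13
te_Principal photography = (8 + 4·9 + 10)/6 = 54/6 = 9
te_Pickup shots = (5 + 4·6 + 7)/6 = 36/6 = 6
te_Editing = (1 + 4·5 + 9)/6 = 30/6 = 5
te_Sound mix = (1 + 4·2 + 15)/6 = 24/6 = 4
te_Color grade = (3 + 4·6 + 15)/6 = 42/6 = 7

Forward pass:
ES_Costume fitting = 0; EF_Costume fitting = 13
ES_Principal photography = 0; EF_Principal photography = 9
ES_Pickup shots = 0; EF_Pickup shots = 6
ES_Editing = max(EF_Costume fitting=13, EF_Principal photography=9) = 13; EF_Editing = 13+5 = 18
ES_Sound mix = max(EF_Principal photography=9, EF_Editing=18) = 18; EF_Sound mix = 18+4 = 22
ES_Color grade = max(EF_Principal photography=9, EF_Pickup shots=6, EF_Sound mix=22) = 22; EF_Color grade = 22+7 = 29
Expected project duration μ = 29 days. Critical path: Costume fitting → Editing → Sound mix → Color grade.

29 days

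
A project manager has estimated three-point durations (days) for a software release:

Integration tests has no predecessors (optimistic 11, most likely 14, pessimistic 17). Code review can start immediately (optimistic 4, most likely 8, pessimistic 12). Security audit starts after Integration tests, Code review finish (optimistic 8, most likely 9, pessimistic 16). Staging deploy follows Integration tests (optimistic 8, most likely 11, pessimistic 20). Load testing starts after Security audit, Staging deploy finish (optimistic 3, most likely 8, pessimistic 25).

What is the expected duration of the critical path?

te_Integration tests = (11 + 4·14 + 17)/6 = 84/6 = 14
te_Code review = (4 + 4·8 + 12)/6 = 48/6 = 8
te_Security audit = (8 + 4·9 + 16)/6 = 60/6 = 10
te_Staging deploy = (8 + 4·11 + 20)/6 = 72/6 = 12
te_Load testing = (3 + 4·8 + 25)/6 = 60/6 = 10

Forward pass:
ES_Integration tests = 0; EF_Integration tests = 14
ES_Code review = 0; EF_Code review = 8
ES_Security audit = max(EF_Integration tests=14, EF_Code review=8) = 14; EF_Security audit = 14+10 = 24
ES_Staging deploy = 14; EF_Staging deploy = 14+12 = 26
ES_Load testing = max(EF_Security audit=24, EF_Staging deploy=26) = 26; EF_Load testing = 26+10 = 36
Expected project duration μ = 36 days. Critical path: Integration tests → Staging deploy → Load testing.

36 days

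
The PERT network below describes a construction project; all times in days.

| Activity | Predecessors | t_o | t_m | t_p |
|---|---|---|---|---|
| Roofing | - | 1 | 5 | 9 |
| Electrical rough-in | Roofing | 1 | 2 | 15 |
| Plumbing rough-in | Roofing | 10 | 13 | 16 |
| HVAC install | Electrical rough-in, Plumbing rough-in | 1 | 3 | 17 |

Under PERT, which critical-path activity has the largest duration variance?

HVAC install

te_Roofing = (1 + 4·5 + 9)/6 = 30/6 = 5; σ²_Roofing = ((9−1)/6)² = 1.778
te_Electrical rough-in = (1 + 4·2 + 15)/6 = 24/6 = 4; σ²_Electrical rough-in = ((15−1)/6)² = 5.444
te_Plumbing rough-in = (10 + 4·13 + 16)/6 = 78/6 = 13; σ²_Plumbing rough-in = ((16−10)/6)² = 1.000
te_HVAC install = (1 + 4·3 + 17)/6 = 30/6 = 5; σ²_HVAC install = ((17−1)/6)² = 7.111

Forward pass:
ES_Roofing = 0; EF_Roofing = 5
ES_Electrical rough-in = 5; EF_Electrical rough-in = 5+4 = 9
ES_Plumbing rough-in = 5; EF_Plumbing rough-in = 5+13 = 18
ES_HVAC install = max(EF_Electrical rough-in=9, EF_Plumbing rough-in=18) = 18; EF_HVAC install = 18+5 = 23
Expected project duration μ = 23 days. Critical path: Roofing → Plumbing rough-in → HVAC install.

Variances on critical path: σ²_Roofing=1.778, σ²_Plumbing rough-in=1.000, σ²_HVAC install=7.111.
Largest is σ²_HVAC install = 7.111.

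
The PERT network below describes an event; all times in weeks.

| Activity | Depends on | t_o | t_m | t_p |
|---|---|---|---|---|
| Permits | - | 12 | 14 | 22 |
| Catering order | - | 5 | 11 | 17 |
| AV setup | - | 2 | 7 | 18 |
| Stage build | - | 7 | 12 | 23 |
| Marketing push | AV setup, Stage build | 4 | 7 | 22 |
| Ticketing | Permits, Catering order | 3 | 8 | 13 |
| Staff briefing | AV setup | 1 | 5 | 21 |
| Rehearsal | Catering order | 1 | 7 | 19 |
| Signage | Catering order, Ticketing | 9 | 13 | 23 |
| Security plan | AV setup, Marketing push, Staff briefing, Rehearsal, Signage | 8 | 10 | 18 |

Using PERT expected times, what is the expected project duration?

te_Permits = (12 + 4·14 + 22)/6 = 90/6 = 15
te_Catering order = (5 + 4·11 + 17)/6 = 66/6 = 11
te_AV setup = (2 + 4·7 + 18)/6 = 48/6 = 8
te_Stage build = (7 + 4·12 + 23)/6 = 78/6 = 13
te_Marketing push = (4 + 4·7 + 22)/6 = 54/6 = 9
te_Ticketing = (3 + 4·8 + 13)/6 = 48/6 = 8
te_Staff briefing = (1 + 4·5 + 21)/6 = 42/6 = 7
te_Rehearsal = (1 + 4·7 + 19)/6 = 48/6 = 8
te_Signage = (9 + 4·13 + 23)/6 = 84/6 = 14
te_Security plan = (8 + 4·10 + 18)/6 = 66/6 = 11

Forward pass:
ES_Permits = 0; EF_Permits = 15
ES_Catering order = 0; EF_Catering order = 11
ES_AV setup = 0; EF_AV setup = 8
ES_Stage build = 0; EF_Stage build = 13
ES_Marketing push = max(EF_AV setup=8, EF_Stage build=13) = 13; EF_Marketing push = 13+9 = 22
ES_Ticketing = max(EF_Permits=15, EF_Catering order=11) = 15; EF_Ticketing = 15+8 = 23
ES_Staff briefing = 8; EF_Staff briefing = 8+7 = 15
ES_Rehearsal = 11; EF_Rehearsal = 11+8 = 19
ES_Signage = max(EF_Catering order=11, EF_Ticketing=23) = 23; EF_Signage = 23+14 = 37
ES_Security plan = max(EF_AV setup=8, EF_Marketing push=22, EF_Staff briefing=15, EF_Rehearsal=19, EF_Signage=37) = 37; EF_Security plan = 37+11 = 48
Expected project duration μ = 48 weeks. Critical path: Permits → Ticketing → Signage → Security plan.

48 weeks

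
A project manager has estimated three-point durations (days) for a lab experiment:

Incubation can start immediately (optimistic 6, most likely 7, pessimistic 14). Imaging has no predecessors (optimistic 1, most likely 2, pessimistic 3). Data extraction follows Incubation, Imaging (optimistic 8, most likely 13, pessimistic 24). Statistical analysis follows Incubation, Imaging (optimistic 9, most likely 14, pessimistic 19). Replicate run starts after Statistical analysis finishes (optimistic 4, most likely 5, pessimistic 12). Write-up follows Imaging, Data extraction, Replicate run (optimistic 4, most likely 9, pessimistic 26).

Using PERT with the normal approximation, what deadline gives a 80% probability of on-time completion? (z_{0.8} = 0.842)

te_Incubation = (6 + 4·7 + 14)/6 = 48/6 = 8; σ²_Incubation = ((14−6)/6)² = 1.778
te_Imaging = (1 + 4·2 + 3)/6 = 12/6 = 2; σ²_Imaging = ((3−1)/6)² = 0.111
te_Data extraction = (8 + 4·13 + 24)/6 = 84/6 = 14; σ²_Data extraction = ((24−8)/6)² = 7.111
te_Statistical analysis = (9 + 4·14 + 19)/6 = 84/6 = 14; σ²_Statistical analysis = ((19−9)/6)² = 2.778
te_Replicate run = (4 + 4·5 + 12)/6 = 36/6 = 6; σ²_Replicate run = ((12−4)/6)² = 1.778
te_Write-up = (4 + 4·9 + 26)/6 = 66/6 = 11; σ²_Write-up = ((26−4)/6)² = 13.444

Forward pass:
ES_Incubation = 0; EF_Incubation = 8
ES_Imaging = 0; EF_Imaging = 2
ES_Data extraction = max(EF_Incubation=8, EF_Imaging=2) = 8; EF_Data extraction = 8+14 = 22
ES_Statistical analysis = max(EF_Incubation=8, EF_Imaging=2) = 8; EF_Statistical analysis = 8+14 = 22
ES_Replicate run = 22; EF_Replicate run = 22+6 = 28
ES_Write-up = max(EF_Imaging=2, EF_Data extraction=22, EF_Replicate run=28) = 28; EF_Write-up = 28+11 = 39
Expected project duration μ = 39 days. Critical path: Incubation → Statistical analysis → Replicate run → Write-up.

Variance along critical path = 1.778 + 2.778 + 1.778 + 13.444 = 19.778; σ = 4.447 days.
D = μ + z·σ = 39 + 0.842·4.447 = 42.7 days

42.7 days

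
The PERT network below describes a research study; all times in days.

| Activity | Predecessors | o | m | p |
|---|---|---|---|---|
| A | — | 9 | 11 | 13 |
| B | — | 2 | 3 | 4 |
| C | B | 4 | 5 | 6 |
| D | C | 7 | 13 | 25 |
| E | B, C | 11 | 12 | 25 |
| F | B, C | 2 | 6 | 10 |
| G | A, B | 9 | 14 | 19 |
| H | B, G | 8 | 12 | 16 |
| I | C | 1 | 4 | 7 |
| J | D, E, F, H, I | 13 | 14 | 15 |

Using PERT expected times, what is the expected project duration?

51 days

te_A = (9 + 4·11 + 13)/6 = 66/6 = 11
te_B = (2 + 4·3 + 4)/6 = 18/6 = 3
te_C = (4 + 4·5 + 6)/6 = 30/6 = 5
te_D = (7 + 4·13 + 25)/6 = 84/6 = 14
te_E = (11 + 4·12 + 25)/6 = 84/6 = 14
te_F = (2 + 4·6 + 10)/6 = 36/6 = 6
te_G = (9 + 4·14 + 19)/6 = 84/6 = 14
te_H = (8 + 4·12 + 16)/6 = 72/6 = 12
te_I = (1 + 4·4 + 7)/6 = 24/6 = 4
te_J = (13 + 4·14 + 15)/6 = 84/6 = 14

Forward pass:
ES_A = 0; EF_A = 11
ES_B = 0; EF_B = 3
ES_C = 3; EF_C = 3+5 = 8
ES_D = 8; EF_D = 8+14 = 22
ES_E = max(EF_B=3, EF_C=8) = 8; EF_E = 8+14 = 22
ES_F = max(EF_B=3, EF_C=8) = 8; EF_F = 8+6 = 14
ES_G = max(EF_A=11, EF_B=3) = 11; EF_G = 11+14 = 25
ES_H = max(EF_B=3, EF_G=25) = 25; EF_H = 25+12 = 37
ES_I = 8; EF_I = 8+4 = 12
ES_J = max(EF_D=22, EF_E=22, EF_F=14, EF_H=37, EF_I=12) = 37; EF_J = 37+14 = 51
Expected project duration μ = 51 days. Critical path: A → G → H → J.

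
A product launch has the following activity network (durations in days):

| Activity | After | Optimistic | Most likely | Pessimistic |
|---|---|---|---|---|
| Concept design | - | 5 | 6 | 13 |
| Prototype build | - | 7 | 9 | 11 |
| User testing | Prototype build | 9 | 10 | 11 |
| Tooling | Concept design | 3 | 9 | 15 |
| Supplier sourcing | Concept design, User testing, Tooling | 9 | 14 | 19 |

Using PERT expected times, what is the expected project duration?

33 days

te_Concept design = (5 + 4·6 + 13)/6 = 42/6 = 7
te_Prototype build = (7 + 4·9 + 11)/6 = 54/6 = 9
te_User testing = (9 + 4·10 + 11)/6 = 60/6 = 10
te_Tooling = (3 + 4·9 + 15)/6 = 54/6 = 9
te_Supplier sourcing = (9 + 4·14 + 19)/6 = 84/6 = 14

Forward pass:
ES_Concept design = 0; EF_Concept design = 7
ES_Prototype build = 0; EF_Prototype build = 9
ES_User testing = 9; EF_User testing = 9+10 = 19
ES_Tooling = 7; EF_Tooling = 7+9 = 16
ES_Supplier sourcing = max(EF_Concept design=7, EF_User testing=19, EF_Tooling=16) = 19; EF_Supplier sourcing = 19+14 = 33
Expected project duration μ = 33 days. Critical path: Prototype build → User testing → Supplier sourcing.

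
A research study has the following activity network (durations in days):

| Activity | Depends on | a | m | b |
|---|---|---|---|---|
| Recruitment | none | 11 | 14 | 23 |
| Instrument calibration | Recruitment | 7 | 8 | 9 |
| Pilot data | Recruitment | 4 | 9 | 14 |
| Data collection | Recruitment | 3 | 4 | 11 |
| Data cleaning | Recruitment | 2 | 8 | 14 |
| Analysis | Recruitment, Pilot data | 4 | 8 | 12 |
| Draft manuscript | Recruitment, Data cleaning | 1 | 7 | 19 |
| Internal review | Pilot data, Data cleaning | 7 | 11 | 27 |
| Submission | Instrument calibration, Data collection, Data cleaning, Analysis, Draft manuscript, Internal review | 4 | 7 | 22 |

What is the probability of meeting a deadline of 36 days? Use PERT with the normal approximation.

te_Recruitment = (11 + 4·14 + 23)/6 = 90/6 = 15; σ²_Recruitment = ((23−11)/6)² = 4.000
te_Instrument calibration = (7 + 4·8 + 9)/6 = 48/6 = 8; σ²_Instrument calibration = ((9−7)/6)² = 0.111
te_Pilot data = (4 + 4·9 + 14)/6 = 54/6 = 9; σ²_Pilot data = ((14−4)/6)² = 2.778
te_Data collection = (3 + 4·4 + 11)/6 = 30/6 = 5; σ²_Data collection = ((11−3)/6)² = 1.778
te_Data cleaning = (2 + 4·8 + 14)/6 = 48/6 = 8; σ²_Data cleaning = ((14−2)/6)² = 4.000
te_Analysis = (4 + 4·8 + 12)/6 = 48/6 = 8; σ²_Analysis = ((12−4)/6)² = 1.778
te_Draft manuscript = (1 + 4·7 + 19)/6 = 48/6 = 8; σ²_Draft manuscript = ((19−1)/6)² = 9.000
te_Internal review = (7 + 4·11 + 27)/6 = 78/6 = 13; σ²_Internal review = ((27−7)/6)² = 11.111
te_Submission = (4 + 4·7 + 22)/6 = 54/6 = 9; σ²_Submission = ((22−4)/6)² = 9.000

Forward pass:
ES_Recruitment = 0; EF_Recruitment = 15
ES_Instrument calibration = 15; EF_Instrument calibration = 15+8 = 23
ES_Pilot data = 15; EF_Pilot data = 15+9 = 24
ES_Data collection = 15; EF_Data collection = 15+5 = 20
ES_Data cleaning = 15; EF_Data cleaning = 15+8 = 23
ES_Analysis = max(EF_Recruitment=15, EF_Pilot data=24) = 24; EF_Analysis = 24+8 = 32
ES_Draft manuscript = max(EF_Recruitment=15, EF_Data cleaning=23) = 23; EF_Draft manuscript = 23+8 = 31
ES_Internal review = max(EF_Pilot data=24, EF_Data cleaning=23) = 24; EF_Internal review = 24+13 = 37
ES_Submission = max(EF_Instrument calibration=23, EF_Data collection=20, EF_Data cleaning=23, EF_Analysis=32, EF_Draft manuscript=31, EF_Internal review=37) = 37; EF_Submission = 37+9 = 46
Expected project duration μ = 46 days. Critical path: Recruitment → Pilot data → Internal review → Submission.

Variance along critical path = 4.000 + 2.778 + 11.111 + 9.000 = 26.889; σ = √26.889 = 5.185 days.
Z = (36 − 46) / 5.185 = -1.928
P(T ≤ 36) = Φ(-1.928) ≈ 0.027

0.027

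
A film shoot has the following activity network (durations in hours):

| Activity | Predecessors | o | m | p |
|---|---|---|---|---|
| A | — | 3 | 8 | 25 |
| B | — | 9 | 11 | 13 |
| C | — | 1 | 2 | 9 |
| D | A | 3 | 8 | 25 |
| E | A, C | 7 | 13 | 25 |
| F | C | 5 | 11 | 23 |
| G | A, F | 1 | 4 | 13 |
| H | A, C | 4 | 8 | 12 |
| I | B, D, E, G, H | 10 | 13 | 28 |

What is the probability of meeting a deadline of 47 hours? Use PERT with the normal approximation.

te_A = (3 + 4·8 + 25)/6 = 60/6 = 10; σ²_A = ((25−3)/6)² = 13.444
te_B = (9 + 4·11 + 13)/6 = 66/6 = 11; σ²_B = ((13−9)/6)² = 0.444
te_C = (1 + 4·2 + 9)/6 = 18/6 = 3; σ²_C = ((9−1)/6)² = 1.778
te_D = (3 + 4·8 + 25)/6 = 60/6 = 10; σ²_D = ((25−3)/6)² = 13.444
te_E = (7 + 4·13 + 25)/6 = 84/6 = 14; σ²_E = ((25−7)/6)² = 9.000
te_F = (5 + 4·11 + 23)/6 = 72/6 = 12; σ²_F = ((23−5)/6)² = 9.000
te_G = (1 + 4·4 + 13)/6 = 30/6 = 5; σ²_G = ((13−1)/6)² = 4.000
te_H = (4 + 4·8 + 12)/6 = 48/6 = 8; σ²_H = ((12−4)/6)² = 1.778
te_I = (10 + 4·13 + 28)/6 = 90/6 = 15; σ²_I = ((28−10)/6)² = 9.000

Forward pass:
ES_A = 0; EF_A = 10
ES_B = 0; EF_B = 11
ES_C = 0; EF_C = 3
ES_D = 10; EF_D = 10+10 = 20
ES_E = max(EF_A=10, EF_C=3) = 10; EF_E = 10+14 = 24
ES_F = 3; EF_F = 3+12 = 15
ES_G = max(EF_A=10, EF_F=15) = 15; EF_G = 15+5 = 20
ES_H = max(EF_A=10, EF_C=3) = 10; EF_H = 10+8 = 18
ES_I = max(EF_B=11, EF_D=20, EF_E=24, EF_G=20, EF_H=18) = 24; EF_I = 24+15 = 39
Expected project duration μ = 39 hours. Critical path: A → E → I.

Variance along critical path = 13.444 + 9.000 + 9.000 = 31.444; σ = √31.444 = 5.608 hours.
Z = (47 − 39) / 5.608 = 1.427
P(T ≤ 47) = Φ(1.427) ≈ 0.923

0.923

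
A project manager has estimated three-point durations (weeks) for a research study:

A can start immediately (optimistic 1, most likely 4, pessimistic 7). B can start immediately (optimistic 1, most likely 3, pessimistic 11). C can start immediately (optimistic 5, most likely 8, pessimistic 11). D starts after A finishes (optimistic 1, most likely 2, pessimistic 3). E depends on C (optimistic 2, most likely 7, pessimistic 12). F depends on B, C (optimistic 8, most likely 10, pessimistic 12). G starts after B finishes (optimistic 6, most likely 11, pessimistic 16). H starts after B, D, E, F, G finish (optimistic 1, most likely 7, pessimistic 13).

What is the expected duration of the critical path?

25 weeks

te_A = (1 + 4·4 + 7)/6 = 24/6 = 4
te_B = (1 + 4·3 + 11)/6 = 24/6 = 4
te_C = (5 + 4·8 + 11)/6 = 48/6 = 8
te_D = (1 + 4·2 + 3)/6 = 12/6 = 2
te_E = (2 + 4·7 + 12)/6 = 42/6 = 7
te_F = (8 + 4·10 + 12)/6 = 60/6 = 10
te_G = (6 + 4·11 + 16)/6 = 66/6 = 11
te_H = (1 + 4·7 + 13)/6 = 42/6 = 7

Forward pass:
ES_A = 0; EF_A = 4
ES_B = 0; EF_B = 4
ES_C = 0; EF_C = 8
ES_D = 4; EF_D = 4+2 = 6
ES_E = 8; EF_E = 8+7 = 15
ES_F = max(EF_B=4, EF_C=8) = 8; EF_F = 8+10 = 18
ES_G = 4; EF_G = 4+11 = 15
ES_H = max(EF_B=4, EF_D=6, EF_E=15, EF_F=18, EF_G=15) = 18; EF_H = 18+7 = 25
Expected project duration μ = 25 weeks. Critical path: C → F → H.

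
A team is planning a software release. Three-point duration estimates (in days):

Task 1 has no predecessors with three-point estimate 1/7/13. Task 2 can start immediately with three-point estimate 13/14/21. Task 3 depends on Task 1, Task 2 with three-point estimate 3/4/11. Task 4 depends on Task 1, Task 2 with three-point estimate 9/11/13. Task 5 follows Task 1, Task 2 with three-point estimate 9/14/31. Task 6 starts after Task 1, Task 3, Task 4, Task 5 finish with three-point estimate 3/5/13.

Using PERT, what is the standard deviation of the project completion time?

te_Task 1 = (1 + 4·7 + 13)/6 = 42/6 = 7; σ²_Task 1 = ((13−1)/6)² = 4.000
te_Task 2 = (13 + 4·14 + 21)/6 = 90/6 = 15; σ²_Task 2 = ((21−13)/6)² = 1.778
te_Task 3 = (3 + 4·4 + 11)/6 = 30/6 = 5; σ²_Task 3 = ((11−3)/6)² = 1.778
te_Task 4 = (9 + 4·11 + 13)/6 = 66/6 = 11; σ²_Task 4 = ((13−9)/6)² = 0.444
te_Task 5 = (9 + 4·14 + 31)/6 = 96/6 = 16; σ²_Task 5 = ((31−9)/6)² = 13.444
te_Task 6 = (3 + 4·5 + 13)/6 = 36/6 = 6; σ²_Task 6 = ((13−3)/6)² = 2.778

Forward pass:
ES_Task 1 = 0; EF_Task 1 = 7
ES_Task 2 = 0; EF_Task 2 = 15
ES_Task 3 = max(EF_Task 1=7, EF_Task 2=15) = 15; EF_Task 3 = 15+5 = 20
ES_Task 4 = max(EF_Task 1=7, EF_Task 2=15) = 15; EF_Task 4 = 15+11 = 26
ES_Task 5 = max(EF_Task 1=7, EF_Task 2=15) = 15; EF_Task 5 = 15+16 = 31
ES_Task 6 = max(EF_Task 1=7, EF_Task 3=20, EF_Task 4=26, EF_Task 5=31) = 31; EF_Task 6 = 31+6 = 37
Expected project duration μ = 37 days. Critical path: Task 2 → Task 5 → Task 6.

Variance along critical path = 1.778 + 13.444 + 2.778 = 18.000
σ = √18.000 = 4.243 days

4.24 days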